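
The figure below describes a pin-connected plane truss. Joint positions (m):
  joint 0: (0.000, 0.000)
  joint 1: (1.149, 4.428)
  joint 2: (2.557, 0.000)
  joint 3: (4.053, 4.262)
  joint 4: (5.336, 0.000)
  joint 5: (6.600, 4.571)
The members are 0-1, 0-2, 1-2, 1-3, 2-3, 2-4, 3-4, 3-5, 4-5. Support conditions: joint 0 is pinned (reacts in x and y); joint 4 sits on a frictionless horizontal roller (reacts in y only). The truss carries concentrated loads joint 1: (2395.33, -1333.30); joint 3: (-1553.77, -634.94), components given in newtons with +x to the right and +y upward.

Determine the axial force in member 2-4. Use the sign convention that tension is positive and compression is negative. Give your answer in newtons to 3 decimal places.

456.385

N=6 nodes, M=9 members, R=3 reactions → 2N=12, M+R=12
member 0 (0-1): L=4.5746, (cx,cy)=(0.2512,0.9679)
member 1 (0-2): L=2.5570, (cx,cy)=(1.0000,0.0000)
member 2 (1-2): L=4.6465, (cx,cy)=(0.3030,-0.9530)
member 3 (1-3): L=2.9087, (cx,cy)=(0.9984,-0.0571)
member 4 (2-3): L=4.5169, (cx,cy)=(0.3312,0.9436)
member 5 (2-4): L=2.7790, (cx,cy)=(1.0000,0.0000)
member 6 (3-4): L=4.4509, (cx,cy)=(0.2883,-0.9576)
member 7 (3-5): L=2.5657, (cx,cy)=(0.9927,0.1204)
member 8 (4-5): L=4.7425, (cx,cy)=(0.2665,0.9638)
solve A·x = −loads:
  F[0-1] = -467.1493 N (compression)
  F[0-2] = +958.8925 N (tension)
  F[1-2] = -788.2085 N (compression)
  F[1-3] = -2277.5267 N (compression)
  F[2-3] = +796.0785 N (tension)
  F[2-4] = +456.3849 N (tension)
  F[3-4] = -1583.2696 N (compression)
  F[3-5] = -0.0000 N (compression)
  F[4-5] = +0.0000 N (tension)
  Rx@0 = -841.5600 N
  Ry@0 = +452.1742 N
  Ry@4 = +1516.0658 N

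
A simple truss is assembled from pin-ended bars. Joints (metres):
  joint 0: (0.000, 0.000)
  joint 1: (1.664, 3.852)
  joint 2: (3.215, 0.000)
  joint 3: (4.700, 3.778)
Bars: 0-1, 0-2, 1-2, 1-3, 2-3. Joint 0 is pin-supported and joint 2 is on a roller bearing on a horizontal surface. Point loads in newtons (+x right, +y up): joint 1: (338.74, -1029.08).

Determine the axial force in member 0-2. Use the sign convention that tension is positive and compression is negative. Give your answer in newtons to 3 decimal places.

N=4 nodes, M=5 members, R=3 reactions → 2N=8, M+R=8
member 0 (0-1): L=4.1960, (cx,cy)=(0.3966,0.9180)
member 1 (0-2): L=3.2150, (cx,cy)=(1.0000,0.0000)
member 2 (1-2): L=4.1525, (cx,cy)=(0.3735,-0.9276)
member 3 (1-3): L=3.0369, (cx,cy)=(0.9997,-0.0244)
member 4 (2-3): L=4.0594, (cx,cy)=(0.3658,0.9307)
solve A·x = −loads:
  F[0-1] = -98.6912 N (compression)
  F[0-2] = +377.8774 N (tension)
  F[1-2] = -1011.7003 N (compression)
  F[1-3] = -0.0000 N (tension)
  F[2-3] = +0.0000 N (tension)
  Rx@0 = -338.7400 N
  Ry@0 = +90.5993 N
  Ry@2 = +938.4807 N

377.877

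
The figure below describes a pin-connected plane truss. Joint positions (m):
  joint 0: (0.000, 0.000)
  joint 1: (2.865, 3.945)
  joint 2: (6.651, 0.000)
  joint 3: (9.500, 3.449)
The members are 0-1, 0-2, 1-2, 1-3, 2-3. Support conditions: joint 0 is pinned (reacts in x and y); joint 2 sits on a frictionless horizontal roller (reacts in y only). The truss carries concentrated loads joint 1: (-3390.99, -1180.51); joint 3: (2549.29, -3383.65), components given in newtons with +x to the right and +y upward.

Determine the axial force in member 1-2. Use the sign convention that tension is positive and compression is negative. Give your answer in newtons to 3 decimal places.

-2279.765

N=4 nodes, M=5 members, R=3 reactions → 2N=8, M+R=8
member 0 (0-1): L=4.8756, (cx,cy)=(0.5876,0.8091)
member 1 (0-2): L=6.6510, (cx,cy)=(1.0000,0.0000)
member 2 (1-2): L=5.4678, (cx,cy)=(0.6924,-0.7215)
member 3 (1-3): L=6.6535, (cx,cy)=(0.9972,-0.0745)
member 4 (2-3): L=4.4735, (cx,cy)=(0.6369,0.7710)
solve A·x = −loads:
  F[0-1] = +108.8261 N (tension)
  F[0-2] = -905.6487 N (compression)
  F[1-2] = -2279.7655 N (compression)
  F[1-3] = +5047.5332 N (tension)
  F[2-3] = -3900.7080 N (compression)
  Rx@0 = +841.7000 N
  Ry@0 = -88.0550 N
  Ry@2 = +4652.2150 N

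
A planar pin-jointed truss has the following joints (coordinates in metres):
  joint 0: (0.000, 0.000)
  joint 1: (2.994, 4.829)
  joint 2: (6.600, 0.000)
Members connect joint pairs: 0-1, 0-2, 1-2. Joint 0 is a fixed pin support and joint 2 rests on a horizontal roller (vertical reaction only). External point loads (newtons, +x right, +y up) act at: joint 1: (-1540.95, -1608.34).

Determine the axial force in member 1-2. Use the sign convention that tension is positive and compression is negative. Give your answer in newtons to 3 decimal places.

N=3 nodes, M=3 members, R=3 reactions → 2N=6, M+R=6
member 0 (0-1): L=5.6818, (cx,cy)=(0.5269,0.8499)
member 1 (0-2): L=6.6000, (cx,cy)=(1.0000,0.0000)
member 2 (1-2): L=6.0268, (cx,cy)=(0.5983,-0.8013)
solve A·x = −loads:
  F[0-1] = -2360.5102 N (compression)
  F[0-2] = -297.0975 N (compression)
  F[1-2] = +496.5478 N (tension)
  Rx@0 = +1540.9500 N
  Ry@0 = +2006.2002 N
  Ry@2 = -397.8602 N

496.548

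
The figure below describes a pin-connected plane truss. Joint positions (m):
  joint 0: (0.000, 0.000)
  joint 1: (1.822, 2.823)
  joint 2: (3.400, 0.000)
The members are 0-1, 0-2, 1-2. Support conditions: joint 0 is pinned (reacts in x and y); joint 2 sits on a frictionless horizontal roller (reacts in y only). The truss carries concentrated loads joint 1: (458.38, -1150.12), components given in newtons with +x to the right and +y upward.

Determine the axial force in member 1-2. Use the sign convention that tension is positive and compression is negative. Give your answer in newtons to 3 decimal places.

N=3 nodes, M=3 members, R=3 reactions → 2N=6, M+R=6
member 0 (0-1): L=3.3599, (cx,cy)=(0.5423,0.8402)
member 1 (0-2): L=3.4000, (cx,cy)=(1.0000,0.0000)
member 2 (1-2): L=3.2341, (cx,cy)=(0.4879,-0.8729)
solve A·x = −loads:
  F[0-1] = -182.3384 N (compression)
  F[0-2] = +557.2577 N (tension)
  F[1-2] = -1142.0964 N (compression)
  Rx@0 = -458.3800 N
  Ry@0 = +153.2008 N
  Ry@2 = +996.9192 N

-1142.096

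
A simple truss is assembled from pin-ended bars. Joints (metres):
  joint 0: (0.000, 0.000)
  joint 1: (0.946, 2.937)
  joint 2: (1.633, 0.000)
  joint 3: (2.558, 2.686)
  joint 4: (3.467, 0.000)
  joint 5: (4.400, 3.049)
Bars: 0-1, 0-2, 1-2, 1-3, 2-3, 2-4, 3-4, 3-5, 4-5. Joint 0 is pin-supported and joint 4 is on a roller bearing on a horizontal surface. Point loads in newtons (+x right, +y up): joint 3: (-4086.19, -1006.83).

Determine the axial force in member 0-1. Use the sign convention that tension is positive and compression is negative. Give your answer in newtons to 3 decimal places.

N=6 nodes, M=9 members, R=3 reactions → 2N=12, M+R=12
member 0 (0-1): L=3.0856, (cx,cy)=(0.3066,0.9518)
member 1 (0-2): L=1.6330, (cx,cy)=(1.0000,0.0000)
member 2 (1-2): L=3.0163, (cx,cy)=(0.2278,-0.9737)
member 3 (1-3): L=1.6314, (cx,cy)=(0.9881,-0.1539)
member 4 (2-3): L=2.8408, (cx,cy)=(0.3256,0.9455)
member 5 (2-4): L=1.8340, (cx,cy)=(1.0000,0.0000)
member 6 (3-4): L=2.8356, (cx,cy)=(0.3206,-0.9472)
member 7 (3-5): L=1.8774, (cx,cy)=(0.9811,0.1933)
member 8 (4-5): L=3.1886, (cx,cy)=(0.2926,0.9562)
solve A·x = −loads:
  F[0-1] = -3603.2039 N (compression)
  F[0-2] = -2981.4977 N (compression)
  F[1-2] = +3838.7270 N (tension)
  F[1-3] = -2002.8631 N (compression)
  F[2-3] = -3953.2692 N (compression)
  F[2-4] = -819.9458 N (compression)
  F[3-4] = +2557.8376 N (tension)
  F[3-5] = -0.0000 N (compression)
  F[4-5] = +0.0000 N (tension)
  Rx@0 = +4086.1900 N
  Ry@0 = +3429.6841 N
  Ry@4 = -2422.8541 N

-3603.204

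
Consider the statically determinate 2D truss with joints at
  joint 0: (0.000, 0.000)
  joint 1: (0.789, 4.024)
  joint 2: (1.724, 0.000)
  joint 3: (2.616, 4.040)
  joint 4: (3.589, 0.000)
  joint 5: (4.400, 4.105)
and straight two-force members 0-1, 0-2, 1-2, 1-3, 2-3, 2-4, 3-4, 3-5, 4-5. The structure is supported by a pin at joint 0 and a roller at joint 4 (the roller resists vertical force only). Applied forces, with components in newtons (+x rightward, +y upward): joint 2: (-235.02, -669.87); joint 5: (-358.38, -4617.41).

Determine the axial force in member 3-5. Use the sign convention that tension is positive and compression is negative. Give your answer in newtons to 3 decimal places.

558.240

N=6 nodes, M=9 members, R=3 reactions → 2N=12, M+R=12
member 0 (0-1): L=4.1006, (cx,cy)=(0.1924,0.9813)
member 1 (0-2): L=1.7240, (cx,cy)=(1.0000,0.0000)
member 2 (1-2): L=4.1312, (cx,cy)=(0.2263,-0.9741)
member 3 (1-3): L=1.8271, (cx,cy)=(1.0000,0.0088)
member 4 (2-3): L=4.1373, (cx,cy)=(0.2156,0.9765)
member 5 (2-4): L=1.8650, (cx,cy)=(1.0000,0.0000)
member 6 (3-4): L=4.1555, (cx,cy)=(0.2341,-0.9722)
member 7 (3-5): L=1.7852, (cx,cy)=(0.9993,0.0364)
member 8 (4-5): L=4.1843, (cx,cy)=(0.1938,0.9810)
solve A·x = −loads:
  F[0-1] = +290.8234 N (tension)
  F[0-2] = -649.3573 N (compression)
  F[1-2] = -291.8949 N (compression)
  F[1-3] = +122.0255 N (tension)
  F[2-3] = +977.1719 N (tension)
  F[2-4] = -691.0786 N (compression)
  F[3-4] = -961.6664 N (compression)
  F[3-5] = +558.2396 N (tension)
  F[4-5] = -4727.3785 N (compression)
  Rx@0 = +593.4000 N
  Ry@0 = -285.3893 N
  Ry@4 = +5572.6693 N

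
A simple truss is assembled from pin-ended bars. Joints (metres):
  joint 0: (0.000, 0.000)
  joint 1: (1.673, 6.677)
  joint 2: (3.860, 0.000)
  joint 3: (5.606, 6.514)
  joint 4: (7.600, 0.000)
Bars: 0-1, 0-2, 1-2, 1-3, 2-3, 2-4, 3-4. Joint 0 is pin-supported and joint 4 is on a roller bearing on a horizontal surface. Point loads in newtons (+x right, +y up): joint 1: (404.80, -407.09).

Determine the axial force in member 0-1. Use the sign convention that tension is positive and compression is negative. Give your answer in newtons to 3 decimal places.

39.341

N=5 nodes, M=7 members, R=3 reactions → 2N=10, M+R=10
member 0 (0-1): L=6.8834, (cx,cy)=(0.2430,0.9700)
member 1 (0-2): L=3.8600, (cx,cy)=(1.0000,0.0000)
member 2 (1-2): L=7.0260, (cx,cy)=(0.3113,-0.9503)
member 3 (1-3): L=3.9364, (cx,cy)=(0.9991,-0.0414)
member 4 (2-3): L=6.7439, (cx,cy)=(0.2589,0.9659)
member 5 (2-4): L=3.7400, (cx,cy)=(1.0000,0.0000)
member 6 (3-4): L=6.8124, (cx,cy)=(0.2927,-0.9562)
solve A·x = −loads:
  F[0-1] = +39.3411 N (tension)
  F[0-2] = +395.2382 N (tension)
  F[1-2] = -457.5011 N (compression)
  F[1-3] = -253.0487 N (compression)
  F[2-3] = +450.1202 N (tension)
  F[2-4] = +136.2959 N (tension)
  F[3-4] = -465.6452 N (compression)
  Rx@0 = -404.8000 N
  Ry@0 = -38.1615 N
  Ry@4 = +445.2515 N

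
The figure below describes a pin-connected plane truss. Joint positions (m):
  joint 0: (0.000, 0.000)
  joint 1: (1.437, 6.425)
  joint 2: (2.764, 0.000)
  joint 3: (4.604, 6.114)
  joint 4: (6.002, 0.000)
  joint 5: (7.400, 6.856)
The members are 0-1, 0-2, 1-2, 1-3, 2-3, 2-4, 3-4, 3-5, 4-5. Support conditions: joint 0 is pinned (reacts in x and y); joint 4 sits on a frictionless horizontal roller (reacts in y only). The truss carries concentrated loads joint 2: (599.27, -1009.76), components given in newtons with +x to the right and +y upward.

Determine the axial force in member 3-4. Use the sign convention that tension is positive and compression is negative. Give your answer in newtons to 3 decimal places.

N=6 nodes, M=9 members, R=3 reactions → 2N=12, M+R=12
member 0 (0-1): L=6.5837, (cx,cy)=(0.2183,0.9759)
member 1 (0-2): L=2.7640, (cx,cy)=(1.0000,0.0000)
member 2 (1-2): L=6.5606, (cx,cy)=(0.2023,-0.9793)
member 3 (1-3): L=3.1822, (cx,cy)=(0.9952,-0.0977)
member 4 (2-3): L=6.3849, (cx,cy)=(0.2882,0.9576)
member 5 (2-4): L=3.2380, (cx,cy)=(1.0000,0.0000)
member 6 (3-4): L=6.2718, (cx,cy)=(0.2229,-0.9748)
member 7 (3-5): L=2.8928, (cx,cy)=(0.9665,0.2565)
member 8 (4-5): L=6.9971, (cx,cy)=(0.1998,0.9798)
solve A·x = −loads:
  F[0-1] = -558.2110 N (compression)
  F[0-2] = +721.1080 N (tension)
  F[1-2] = +580.2351 N (tension)
  F[1-3] = -240.3515 N (compression)
  F[2-3] = +461.0791 N (tension)
  F[2-4] = +106.3266 N (tension)
  F[3-4] = -477.0090 N (compression)
  F[3-5] = +0.0000 N (tension)
  F[4-5] = +0.0000 N (tension)
  Rx@0 = -599.2700 N
  Ry@0 = +544.7522 N
  Ry@4 = +465.0078 N

-477.009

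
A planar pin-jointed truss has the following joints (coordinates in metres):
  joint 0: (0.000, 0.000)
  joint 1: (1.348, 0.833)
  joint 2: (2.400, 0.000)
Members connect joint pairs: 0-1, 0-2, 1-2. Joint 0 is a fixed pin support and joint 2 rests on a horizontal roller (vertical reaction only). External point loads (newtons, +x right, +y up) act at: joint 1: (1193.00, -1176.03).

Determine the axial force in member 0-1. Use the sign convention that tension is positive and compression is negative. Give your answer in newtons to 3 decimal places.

-192.936

N=3 nodes, M=3 members, R=3 reactions → 2N=6, M+R=6
member 0 (0-1): L=1.5846, (cx,cy)=(0.8507,0.5257)
member 1 (0-2): L=2.4000, (cx,cy)=(1.0000,0.0000)
member 2 (1-2): L=1.3419, (cx,cy)=(0.7840,-0.6208)
solve A·x = −loads:
  F[0-1] = -192.9359 N (compression)
  F[0-2] = +1357.1271 N (tension)
  F[1-2] = -1731.0617 N (compression)
  Rx@0 = -1193.0000 N
  Ry@0 = +101.4227 N
  Ry@2 = +1074.6073 N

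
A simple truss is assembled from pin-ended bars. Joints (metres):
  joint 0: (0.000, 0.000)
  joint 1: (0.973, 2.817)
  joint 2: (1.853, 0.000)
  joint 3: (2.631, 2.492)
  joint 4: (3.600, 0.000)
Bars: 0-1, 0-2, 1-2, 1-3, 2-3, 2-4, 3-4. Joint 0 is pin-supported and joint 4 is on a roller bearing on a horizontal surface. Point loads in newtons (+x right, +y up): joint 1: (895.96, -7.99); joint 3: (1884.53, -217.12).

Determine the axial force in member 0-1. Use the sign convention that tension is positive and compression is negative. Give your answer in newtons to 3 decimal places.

N=5 nodes, M=7 members, R=3 reactions → 2N=10, M+R=10
member 0 (0-1): L=2.9803, (cx,cy)=(0.3265,0.9452)
member 1 (0-2): L=1.8530, (cx,cy)=(1.0000,0.0000)
member 2 (1-2): L=2.9513, (cx,cy)=(0.2982,-0.9545)
member 3 (1-3): L=1.6896, (cx,cy)=(0.9813,-0.1924)
member 4 (2-3): L=2.6106, (cx,cy)=(0.2980,0.9546)
member 5 (2-4): L=1.7470, (cx,cy)=(1.0000,0.0000)
member 6 (3-4): L=2.6738, (cx,cy)=(0.3624,-0.9320)
solve A·x = −loads:
  F[0-1] = +2053.8716 N (tension)
  F[0-2] = +2109.9489 N (tension)
  F[1-2] = -2126.1198 N (compression)
  F[1-3] = +416.3193 N (tension)
  F[2-3] = +2126.0049 N (tension)
  F[2-4] = +842.4080 N (tension)
  F[3-4] = -2324.4601 N (compression)
  Rx@0 = -2780.4900 N
  Ry@0 = -1941.3303 N
  Ry@4 = +2166.4403 N

2053.872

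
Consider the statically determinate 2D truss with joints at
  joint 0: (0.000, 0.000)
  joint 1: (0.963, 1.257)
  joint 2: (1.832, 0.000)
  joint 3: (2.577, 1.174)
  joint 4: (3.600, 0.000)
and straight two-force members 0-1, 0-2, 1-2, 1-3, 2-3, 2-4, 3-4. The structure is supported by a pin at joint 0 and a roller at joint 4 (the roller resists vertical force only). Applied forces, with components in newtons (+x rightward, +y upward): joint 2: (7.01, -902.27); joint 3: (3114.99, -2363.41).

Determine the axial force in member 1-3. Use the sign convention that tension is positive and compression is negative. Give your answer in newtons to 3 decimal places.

N=5 nodes, M=7 members, R=3 reactions → 2N=10, M+R=10
member 0 (0-1): L=1.5835, (cx,cy)=(0.6082,0.7938)
member 1 (0-2): L=1.8320, (cx,cy)=(1.0000,0.0000)
member 2 (1-2): L=1.5281, (cx,cy)=(0.5687,-0.8226)
member 3 (1-3): L=1.6161, (cx,cy)=(0.9987,-0.0514)
member 4 (2-3): L=1.3904, (cx,cy)=(0.5358,0.8443)
member 5 (2-4): L=1.7680, (cx,cy)=(1.0000,0.0000)
member 6 (3-4): L=1.5572, (cx,cy)=(0.6570,-0.7539)
solve A·x = −loads:
  F[0-1] = -124.5677 N (compression)
  F[0-2] = +3197.7562 N (tension)
  F[1-2] = +129.5560 N (tension)
  F[1-3] = -149.6277 N (compression)
  F[2-3] = +942.3922 N (tension)
  F[2-4] = +2759.4821 N (tension)
  F[3-4] = -4200.3972 N (compression)
  Rx@0 = -3122.0000 N
  Ry@0 = +98.8843 N
  Ry@4 = +3166.7957 N

-149.628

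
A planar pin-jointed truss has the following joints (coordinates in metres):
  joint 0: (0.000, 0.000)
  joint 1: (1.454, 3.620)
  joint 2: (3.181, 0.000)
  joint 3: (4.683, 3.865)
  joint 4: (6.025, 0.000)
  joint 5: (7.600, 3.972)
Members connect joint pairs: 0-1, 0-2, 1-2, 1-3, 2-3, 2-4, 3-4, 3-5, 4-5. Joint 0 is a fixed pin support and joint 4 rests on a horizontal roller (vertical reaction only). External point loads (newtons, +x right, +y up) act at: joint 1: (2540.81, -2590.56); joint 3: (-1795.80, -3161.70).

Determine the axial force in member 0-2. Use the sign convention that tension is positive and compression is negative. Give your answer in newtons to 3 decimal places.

N=6 nodes, M=9 members, R=3 reactions → 2N=12, M+R=12
member 0 (0-1): L=3.9011, (cx,cy)=(0.3727,0.9279)
member 1 (0-2): L=3.1810, (cx,cy)=(1.0000,0.0000)
member 2 (1-2): L=4.0109, (cx,cy)=(0.4306,-0.9026)
member 3 (1-3): L=3.2383, (cx,cy)=(0.9971,0.0757)
member 4 (2-3): L=4.1466, (cx,cy)=(0.3622,0.9321)
member 5 (2-4): L=2.8440, (cx,cy)=(1.0000,0.0000)
member 6 (3-4): L=4.0914, (cx,cy)=(0.3280,-0.9447)
member 7 (3-5): L=2.9190, (cx,cy)=(0.9993,0.0367)
member 8 (4-5): L=4.2729, (cx,cy)=(0.3686,0.9296)
solve A·x = −loads:
  F[0-1] = -2473.2257 N (compression)
  F[0-2] = +1666.8213 N (tension)
  F[1-2] = -596.9360 N (compression)
  F[1-3] = -3214.8055 N (compression)
  F[2-3] = +578.0183 N (tension)
  F[2-4] = +1200.4187 N (tension)
  F[3-4] = -3659.7164 N (compression)
  F[3-5] = -0.0000 N (compression)
  F[4-5] = -0.0000 N (compression)
  Rx@0 = -745.0100 N
  Ry@0 = +2295.0184 N
  Ry@4 = +3457.2416 N

1666.821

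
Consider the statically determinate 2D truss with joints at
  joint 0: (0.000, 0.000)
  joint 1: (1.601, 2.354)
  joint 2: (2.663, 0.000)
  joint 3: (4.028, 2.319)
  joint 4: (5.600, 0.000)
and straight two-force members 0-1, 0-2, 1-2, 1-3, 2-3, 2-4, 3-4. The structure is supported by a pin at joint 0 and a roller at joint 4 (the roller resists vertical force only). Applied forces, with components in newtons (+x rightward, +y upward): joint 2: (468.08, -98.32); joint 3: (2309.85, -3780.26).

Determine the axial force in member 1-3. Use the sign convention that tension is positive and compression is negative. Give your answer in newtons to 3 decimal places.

-177.894

N=5 nodes, M=7 members, R=3 reactions → 2N=10, M+R=10
member 0 (0-1): L=2.8468, (cx,cy)=(0.5624,0.8269)
member 1 (0-2): L=2.6630, (cx,cy)=(1.0000,0.0000)
member 2 (1-2): L=2.5825, (cx,cy)=(0.4112,-0.9115)
member 3 (1-3): L=2.4273, (cx,cy)=(0.9999,-0.0144)
member 4 (2-3): L=2.6909, (cx,cy)=(0.5073,0.8618)
member 5 (2-4): L=2.9370, (cx,cy)=(1.0000,0.0000)
member 6 (3-4): L=2.8016, (cx,cy)=(0.5611,-0.8277)
solve A·x = −loads:
  F[0-1] = -188.9183 N (compression)
  F[0-2] = +2884.1734 N (tension)
  F[1-2] = +174.1886 N (tension)
  F[1-3] = -177.8941 N (compression)
  F[2-3] = -70.1540 N (compression)
  F[2-4] = +2523.3122 N (tension)
  F[3-4] = -4497.0125 N (compression)
  Rx@0 = -2777.9300 N
  Ry@0 = +156.2129 N
  Ry@4 = +3722.3671 N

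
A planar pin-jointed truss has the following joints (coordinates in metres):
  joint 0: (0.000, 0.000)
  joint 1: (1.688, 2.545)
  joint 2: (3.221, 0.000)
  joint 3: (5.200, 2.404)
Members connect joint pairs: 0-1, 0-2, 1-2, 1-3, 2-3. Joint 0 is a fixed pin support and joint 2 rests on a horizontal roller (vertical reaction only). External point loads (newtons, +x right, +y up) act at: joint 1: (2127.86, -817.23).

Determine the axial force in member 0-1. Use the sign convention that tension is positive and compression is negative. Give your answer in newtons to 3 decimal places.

N=4 nodes, M=5 members, R=3 reactions → 2N=8, M+R=8
member 0 (0-1): L=3.0539, (cx,cy)=(0.5527,0.8334)
member 1 (0-2): L=3.2210, (cx,cy)=(1.0000,0.0000)
member 2 (1-2): L=2.9710, (cx,cy)=(0.5160,-0.8566)
member 3 (1-3): L=3.5148, (cx,cy)=(0.9992,-0.0401)
member 4 (2-3): L=3.1138, (cx,cy)=(0.6356,0.7721)
solve A·x = −loads:
  F[0-1] = +1550.7487 N (tension)
  F[0-2] = +1270.7085 N (tension)
  F[1-2] = -2462.7093 N (compression)
  F[1-3] = -0.0000 N (compression)
  F[2-3] = +0.0000 N (tension)
  Rx@0 = -2127.8600 N
  Ry@0 = -1292.3285 N
  Ry@2 = +2109.5585 N

1550.749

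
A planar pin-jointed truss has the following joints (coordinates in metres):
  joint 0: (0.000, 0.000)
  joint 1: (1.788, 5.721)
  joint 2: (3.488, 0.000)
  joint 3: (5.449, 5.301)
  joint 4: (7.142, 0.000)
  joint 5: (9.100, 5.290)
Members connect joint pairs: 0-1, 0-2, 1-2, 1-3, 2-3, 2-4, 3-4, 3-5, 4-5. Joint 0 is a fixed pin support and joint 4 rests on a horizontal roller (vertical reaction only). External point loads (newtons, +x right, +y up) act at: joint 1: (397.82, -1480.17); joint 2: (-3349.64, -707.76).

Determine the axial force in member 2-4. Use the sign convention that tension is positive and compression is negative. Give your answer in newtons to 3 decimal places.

330.515

N=6 nodes, M=9 members, R=3 reactions → 2N=12, M+R=12
member 0 (0-1): L=5.9939, (cx,cy)=(0.2983,0.9545)
member 1 (0-2): L=3.4880, (cx,cy)=(1.0000,0.0000)
member 2 (1-2): L=5.9682, (cx,cy)=(0.2848,-0.9586)
member 3 (1-3): L=3.6850, (cx,cy)=(0.9935,-0.1140)
member 4 (2-3): L=5.6521, (cx,cy)=(0.3470,0.9379)
member 5 (2-4): L=3.6540, (cx,cy)=(1.0000,0.0000)
member 6 (3-4): L=5.5648, (cx,cy)=(0.3042,-0.9526)
member 7 (3-5): L=3.6510, (cx,cy)=(1.0000,-0.0030)
member 8 (4-5): L=5.6407, (cx,cy)=(0.3471,0.9378)
solve A·x = −loads:
  F[0-1] = -1208.0475 N (compression)
  F[0-2] = -2591.4552 N (compression)
  F[1-2] = -259.3621 N (compression)
  F[1-3] = -688.7962 N (compression)
  F[2-3] = +1019.7198 N (tension)
  F[2-4] = +330.5146 N (tension)
  F[3-4] = -1086.3812 N (compression)
  F[3-5] = -0.0000 N (compression)
  F[4-5] = +0.0000 N (tension)
  Rx@0 = +2951.8200 N
  Ry@0 = +1153.0463 N
  Ry@4 = +1034.8837 N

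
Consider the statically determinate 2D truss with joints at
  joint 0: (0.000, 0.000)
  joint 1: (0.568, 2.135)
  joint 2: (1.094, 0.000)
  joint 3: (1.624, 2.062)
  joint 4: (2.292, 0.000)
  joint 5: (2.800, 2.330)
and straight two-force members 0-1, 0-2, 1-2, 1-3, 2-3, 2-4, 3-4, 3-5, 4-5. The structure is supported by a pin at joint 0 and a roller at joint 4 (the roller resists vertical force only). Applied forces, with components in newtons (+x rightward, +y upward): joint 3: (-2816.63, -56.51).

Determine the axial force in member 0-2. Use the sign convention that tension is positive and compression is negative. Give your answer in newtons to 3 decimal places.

N=6 nodes, M=9 members, R=3 reactions → 2N=12, M+R=12
member 0 (0-1): L=2.2093, (cx,cy)=(0.2571,0.9664)
member 1 (0-2): L=1.0940, (cx,cy)=(1.0000,0.0000)
member 2 (1-2): L=2.1988, (cx,cy)=(0.2392,-0.9710)
member 3 (1-3): L=1.0585, (cx,cy)=(0.9976,-0.0690)
member 4 (2-3): L=2.1290, (cx,cy)=(0.2489,0.9685)
member 5 (2-4): L=1.1980, (cx,cy)=(1.0000,0.0000)
member 6 (3-4): L=2.1675, (cx,cy)=(0.3082,-0.9513)
member 7 (3-5): L=1.2062, (cx,cy)=(0.9750,0.2222)
member 8 (4-5): L=2.3847, (cx,cy)=(0.2130,0.9770)
solve A·x = −loads:
  F[0-1] = -2639.1692 N (compression)
  F[0-2] = -2138.1018 N (compression)
  F[1-2] = +2721.3742 N (tension)
  F[1-3] = -1332.7000 N (compression)
  F[2-3] = -2728.2508 N (compression)
  F[2-4] = -807.9313 N (compression)
  F[3-4] = +2621.5468 N (tension)
  F[3-5] = +0.0000 N (tension)
  F[4-5] = -0.0000 N (compression)
  Rx@0 = +2816.6300 N
  Ry@0 = +2550.4536 N
  Ry@4 = -2493.9436 N

-2138.102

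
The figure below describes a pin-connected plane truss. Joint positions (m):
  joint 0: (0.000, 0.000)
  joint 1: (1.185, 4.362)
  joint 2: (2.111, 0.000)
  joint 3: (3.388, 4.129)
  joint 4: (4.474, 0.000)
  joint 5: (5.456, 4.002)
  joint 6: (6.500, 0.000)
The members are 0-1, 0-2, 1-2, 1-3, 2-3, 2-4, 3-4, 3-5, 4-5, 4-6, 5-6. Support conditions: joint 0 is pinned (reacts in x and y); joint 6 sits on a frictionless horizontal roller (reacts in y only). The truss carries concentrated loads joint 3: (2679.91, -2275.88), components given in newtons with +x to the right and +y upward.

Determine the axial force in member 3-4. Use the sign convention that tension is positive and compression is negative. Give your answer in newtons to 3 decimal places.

N=7 nodes, M=11 members, R=3 reactions → 2N=14, M+R=14
member 0 (0-1): L=4.5201, (cx,cy)=(0.2622,0.9650)
member 1 (0-2): L=2.1110, (cx,cy)=(1.0000,0.0000)
member 2 (1-2): L=4.4592, (cx,cy)=(0.2077,-0.9782)
member 3 (1-3): L=2.2153, (cx,cy)=(0.9945,-0.1052)
member 4 (2-3): L=4.3220, (cx,cy)=(0.2955,0.9554)
member 5 (2-4): L=2.3630, (cx,cy)=(1.0000,0.0000)
member 6 (3-4): L=4.2694, (cx,cy)=(0.2544,-0.9671)
member 7 (3-5): L=2.0719, (cx,cy)=(0.9981,-0.0613)
member 8 (4-5): L=4.1207, (cx,cy)=(0.2383,0.9712)
member 9 (4-6): L=2.0260, (cx,cy)=(1.0000,0.0000)
member 10 (5-6): L=4.1359, (cx,cy)=(0.2524,-0.9676)
solve A·x = −loads:
  F[0-1] = +634.9481 N (tension)
  F[0-2] = +2513.4504 N (tension)
  F[1-2] = -659.1933 N (compression)
  F[1-3] = +305.0398 N (tension)
  F[2-3] = +674.9585 N (tension)
  F[2-4] = +2177.1338 N (tension)
  F[3-4] = -2895.3823 N (compression)
  F[3-5] = -1443.3597 N (compression)
  F[4-5] = +2883.2134 N (tension)
  F[4-6] = +753.5530 N (tension)
  F[5-6] = -2985.2919 N (compression)
  Rx@0 = -2679.9100 N
  Ry@0 = -612.7400 N
  Ry@6 = +2888.6200 N

-2895.382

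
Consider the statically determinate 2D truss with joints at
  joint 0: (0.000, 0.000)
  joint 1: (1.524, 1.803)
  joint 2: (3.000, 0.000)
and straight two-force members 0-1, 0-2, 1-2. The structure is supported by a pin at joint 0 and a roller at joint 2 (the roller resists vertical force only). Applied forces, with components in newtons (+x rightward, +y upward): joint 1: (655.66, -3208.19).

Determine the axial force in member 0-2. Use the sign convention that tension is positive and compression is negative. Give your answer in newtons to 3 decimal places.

1656.765

N=3 nodes, M=3 members, R=3 reactions → 2N=6, M+R=6
member 0 (0-1): L=2.3608, (cx,cy)=(0.6455,0.7637)
member 1 (0-2): L=3.0000, (cx,cy)=(1.0000,0.0000)
member 2 (1-2): L=2.3301, (cx,cy)=(0.6334,-0.7738)
solve A·x = −loads:
  F[0-1] = -1550.7938 N (compression)
  F[0-2] = +1656.7647 N (tension)
  F[1-2] = -2615.4703 N (compression)
  Rx@0 = -655.6600 N
  Ry@0 = +1184.3778 N
  Ry@2 = +2023.8122 N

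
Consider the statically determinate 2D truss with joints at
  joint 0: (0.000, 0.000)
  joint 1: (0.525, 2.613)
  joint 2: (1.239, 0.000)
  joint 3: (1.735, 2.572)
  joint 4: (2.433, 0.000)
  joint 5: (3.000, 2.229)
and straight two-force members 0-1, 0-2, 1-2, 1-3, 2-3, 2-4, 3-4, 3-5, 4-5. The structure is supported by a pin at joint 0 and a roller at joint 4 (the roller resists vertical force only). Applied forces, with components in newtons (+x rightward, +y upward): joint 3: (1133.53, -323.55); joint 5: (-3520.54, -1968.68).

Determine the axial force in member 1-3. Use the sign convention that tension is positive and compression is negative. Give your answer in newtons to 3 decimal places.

-795.454

N=6 nodes, M=9 members, R=3 reactions → 2N=12, M+R=12
member 0 (0-1): L=2.6652, (cx,cy)=(0.1970,0.9804)
member 1 (0-2): L=1.2390, (cx,cy)=(1.0000,0.0000)
member 2 (1-2): L=2.7088, (cx,cy)=(0.2636,-0.9646)
member 3 (1-3): L=1.2107, (cx,cy)=(0.9994,-0.0339)
member 4 (2-3): L=2.6194, (cx,cy)=(0.1894,0.9819)
member 5 (2-4): L=1.1940, (cx,cy)=(1.0000,0.0000)
member 6 (3-4): L=2.6650, (cx,cy)=(0.2619,-0.9651)
member 7 (3-5): L=1.3107, (cx,cy)=(0.9652,-0.2617)
member 8 (4-5): L=2.3000, (cx,cy)=(0.2465,0.9691)
solve A·x = −loads:
  F[0-1] = -1694.2897 N (compression)
  F[0-2] = -2053.2656 N (compression)
  F[1-2] = +1749.9157 N (tension)
  F[1-3] = -795.4538 N (compression)
  F[2-3] = -1719.1337 N (compression)
  F[2-4] = -1266.4822 N (compression)
  F[3-4] = +2179.5943 N (tension)
  F[3-5] = -2926.9196 N (compression)
  F[4-5] = -2821.7332 N (compression)
  Rx@0 = +2387.0100 N
  Ry@0 = +1661.0936 N
  Ry@4 = +631.1364 N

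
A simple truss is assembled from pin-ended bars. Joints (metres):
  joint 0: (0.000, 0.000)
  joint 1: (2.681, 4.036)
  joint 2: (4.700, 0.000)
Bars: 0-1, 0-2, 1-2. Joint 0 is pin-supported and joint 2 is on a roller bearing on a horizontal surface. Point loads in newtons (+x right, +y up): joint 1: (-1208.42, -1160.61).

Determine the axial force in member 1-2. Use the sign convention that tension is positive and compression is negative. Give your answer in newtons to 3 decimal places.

N=3 nodes, M=3 members, R=3 reactions → 2N=6, M+R=6
member 0 (0-1): L=4.8453, (cx,cy)=(0.5533,0.8330)
member 1 (0-2): L=4.7000, (cx,cy)=(1.0000,0.0000)
member 2 (1-2): L=4.5128, (cx,cy)=(0.4474,-0.8943)
solve A·x = −loads:
  F[0-1] = -1844.3246 N (compression)
  F[0-2] = -187.9216 N (compression)
  F[1-2] = +420.0389 N (tension)
  Rx@0 = +1208.4200 N
  Ry@0 = +1536.2670 N
  Ry@2 = -375.6570 N

420.039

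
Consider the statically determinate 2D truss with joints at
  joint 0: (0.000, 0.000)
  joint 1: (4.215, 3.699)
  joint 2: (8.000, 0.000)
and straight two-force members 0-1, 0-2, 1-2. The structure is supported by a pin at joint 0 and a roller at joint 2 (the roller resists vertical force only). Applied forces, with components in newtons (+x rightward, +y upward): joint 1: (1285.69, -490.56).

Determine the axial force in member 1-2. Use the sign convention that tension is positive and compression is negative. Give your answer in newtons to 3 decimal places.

N=3 nodes, M=3 members, R=3 reactions → 2N=6, M+R=6
member 0 (0-1): L=5.6079, (cx,cy)=(0.7516,0.6596)
member 1 (0-2): L=8.0000, (cx,cy)=(1.0000,0.0000)
member 2 (1-2): L=5.2923, (cx,cy)=(0.7152,-0.6989)
solve A·x = −loads:
  F[0-1] = +549.3837 N (tension)
  F[0-2] = +872.7650 N (tension)
  F[1-2] = -1220.3346 N (compression)
  Rx@0 = -1285.6900 N
  Ry@0 = -362.3747 N
  Ry@2 = +852.9347 N

-1220.335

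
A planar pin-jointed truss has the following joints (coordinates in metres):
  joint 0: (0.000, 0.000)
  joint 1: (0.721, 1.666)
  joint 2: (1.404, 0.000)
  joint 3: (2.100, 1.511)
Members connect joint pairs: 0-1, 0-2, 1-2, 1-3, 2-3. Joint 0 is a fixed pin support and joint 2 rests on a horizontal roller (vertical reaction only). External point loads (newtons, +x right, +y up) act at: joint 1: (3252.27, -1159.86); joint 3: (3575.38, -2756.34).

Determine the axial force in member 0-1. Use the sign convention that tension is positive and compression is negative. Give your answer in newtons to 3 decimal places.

N=4 nodes, M=5 members, R=3 reactions → 2N=8, M+R=8
member 0 (0-1): L=1.8153, (cx,cy)=(0.3972,0.9177)
member 1 (0-2): L=1.4040, (cx,cy)=(1.0000,0.0000)
member 2 (1-2): L=1.8006, (cx,cy)=(0.3793,-0.9253)
member 3 (1-3): L=1.3877, (cx,cy)=(0.9937,-0.1117)
member 4 (2-3): L=1.6636, (cx,cy)=(0.4184,0.9083)
solve A·x = −loads:
  F[0-1] = +9271.8699 N (tension)
  F[0-2] = +3145.0994 N (tension)
  F[1-2] = -11009.6496 N (compression)
  F[1-3] = +4635.5209 N (tension)
  F[2-3] = -2464.6331 N (compression)
  Rx@0 = -6827.6500 N
  Ry@0 = -8509.1946 N
  Ry@2 = +12425.3946 N

9271.870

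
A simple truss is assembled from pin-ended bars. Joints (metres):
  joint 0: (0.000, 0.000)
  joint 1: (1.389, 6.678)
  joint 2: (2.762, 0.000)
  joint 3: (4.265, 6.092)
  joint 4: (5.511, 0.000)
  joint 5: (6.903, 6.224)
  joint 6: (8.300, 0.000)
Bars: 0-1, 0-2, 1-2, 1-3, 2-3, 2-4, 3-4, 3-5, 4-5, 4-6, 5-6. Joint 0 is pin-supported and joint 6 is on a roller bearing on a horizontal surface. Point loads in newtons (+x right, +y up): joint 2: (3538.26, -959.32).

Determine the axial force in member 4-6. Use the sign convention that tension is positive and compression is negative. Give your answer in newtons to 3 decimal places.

71.653

N=7 nodes, M=11 members, R=3 reactions → 2N=14, M+R=14
member 0 (0-1): L=6.8209, (cx,cy)=(0.2036,0.9790)
member 1 (0-2): L=2.7620, (cx,cy)=(1.0000,0.0000)
member 2 (1-2): L=6.8177, (cx,cy)=(0.2014,-0.9795)
member 3 (1-3): L=2.9351, (cx,cy)=(0.9799,-0.1997)
member 4 (2-3): L=6.2747, (cx,cy)=(0.2395,0.9709)
member 5 (2-4): L=2.7490, (cx,cy)=(1.0000,0.0000)
member 6 (3-4): L=6.2181, (cx,cy)=(0.2004,-0.9797)
member 7 (3-5): L=2.6413, (cx,cy)=(0.9988,0.0500)
member 8 (4-5): L=6.3778, (cx,cy)=(0.2183,0.9759)
member 9 (4-6): L=2.7890, (cx,cy)=(1.0000,0.0000)
member 10 (5-6): L=6.3789, (cx,cy)=(0.2190,-0.9757)
solve A·x = −loads:
  F[0-1] = -653.7853 N (compression)
  F[0-2] = +3671.3956 N (tension)
  F[1-2] = +710.9526 N (tension)
  F[1-3] = -281.9903 N (compression)
  F[2-3] = +270.8178 N (tension)
  F[2-4] = +211.4427 N (tension)
  F[3-4] = -333.2316 N (compression)
  F[3-5] = -144.8500 N (compression)
  F[4-5] = +334.5383 N (tension)
  F[4-6] = +71.6533 N (tension)
  F[5-6] = -327.1766 N (compression)
  Rx@0 = -3538.2600 N
  Ry@0 = +640.0860 N
  Ry@6 = +319.2340 N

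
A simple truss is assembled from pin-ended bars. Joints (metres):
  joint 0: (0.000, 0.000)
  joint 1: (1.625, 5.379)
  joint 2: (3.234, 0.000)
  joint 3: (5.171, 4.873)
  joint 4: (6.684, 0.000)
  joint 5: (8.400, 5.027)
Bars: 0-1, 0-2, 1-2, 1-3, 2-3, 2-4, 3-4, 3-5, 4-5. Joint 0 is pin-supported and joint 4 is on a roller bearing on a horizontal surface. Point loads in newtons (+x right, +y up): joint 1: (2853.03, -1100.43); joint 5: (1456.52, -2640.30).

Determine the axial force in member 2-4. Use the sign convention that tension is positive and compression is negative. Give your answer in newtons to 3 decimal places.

N=6 nodes, M=9 members, R=3 reactions → 2N=12, M+R=12
member 0 (0-1): L=5.6191, (cx,cy)=(0.2892,0.9573)
member 1 (0-2): L=3.2340, (cx,cy)=(1.0000,0.0000)
member 2 (1-2): L=5.6145, (cx,cy)=(0.2866,-0.9581)
member 3 (1-3): L=3.5819, (cx,cy)=(0.9900,-0.1413)
member 4 (2-3): L=5.2439, (cx,cy)=(0.3694,0.9293)
member 5 (2-4): L=3.4500, (cx,cy)=(1.0000,0.0000)
member 6 (3-4): L=5.1025, (cx,cy)=(0.2965,-0.9550)
member 7 (3-5): L=3.2327, (cx,cy)=(0.9989,0.0476)
member 8 (4-5): L=5.3118, (cx,cy)=(0.3231,0.9464)
solve A·x = −loads:
  F[0-1] = +3380.8539 N (tension)
  F[0-2] = +3331.8331 N (tension)
  F[1-2] = -4436.7529 N (compression)
  F[1-3] = -609.9460 N (compression)
  F[2-3] = +4574.1587 N (tension)
  F[2-4] = +370.7275 N (tension)
  F[3-4] = -4421.3590 N (compression)
  F[3-5] = +2399.5493 N (tension)
  F[4-5] = -2910.6797 N (compression)
  Rx@0 = -4309.5500 N
  Ry@0 = -3236.3935 N
  Ry@4 = +6977.1235 N

370.727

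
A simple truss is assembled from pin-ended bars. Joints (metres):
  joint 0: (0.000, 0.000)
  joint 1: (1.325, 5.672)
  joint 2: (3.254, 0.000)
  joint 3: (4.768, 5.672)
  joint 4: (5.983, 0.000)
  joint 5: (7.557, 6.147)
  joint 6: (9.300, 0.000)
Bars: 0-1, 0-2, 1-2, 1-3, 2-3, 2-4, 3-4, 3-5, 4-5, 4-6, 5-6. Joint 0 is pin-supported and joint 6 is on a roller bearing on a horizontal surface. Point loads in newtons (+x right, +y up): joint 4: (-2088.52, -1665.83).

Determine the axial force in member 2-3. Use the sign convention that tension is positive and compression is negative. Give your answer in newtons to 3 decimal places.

-614.948

N=7 nodes, M=11 members, R=3 reactions → 2N=14, M+R=14
member 0 (0-1): L=5.8247, (cx,cy)=(0.2275,0.9738)
member 1 (0-2): L=3.2540, (cx,cy)=(1.0000,0.0000)
member 2 (1-2): L=5.9910, (cx,cy)=(0.3220,-0.9467)
member 3 (1-3): L=3.4430, (cx,cy)=(1.0000,0.0000)
member 4 (2-3): L=5.8706, (cx,cy)=(0.2579,0.9662)
member 5 (2-4): L=2.7290, (cx,cy)=(1.0000,0.0000)
member 6 (3-4): L=5.8007, (cx,cy)=(0.2095,-0.9778)
member 7 (3-5): L=2.8292, (cx,cy)=(0.9858,0.1679)
member 8 (4-5): L=6.3453, (cx,cy)=(0.2481,0.9687)
member 9 (4-6): L=3.3170, (cx,cy)=(1.0000,0.0000)
member 10 (5-6): L=6.3893, (cx,cy)=(0.2728,-0.9621)
solve A·x = −loads:
  F[0-1] = -610.1422 N (compression)
  F[0-2] = -1949.7253 N (compression)
  F[1-2] = +627.5663 N (tension)
  F[1-3] = -340.8588 N (compression)
  F[2-3] = -614.9481 N (compression)
  F[2-4] = -1589.0686 N (compression)
  F[3-4] = +502.3070 N (tension)
  F[3-5] = -613.3706 N (compression)
  F[4-5] = +1212.5635 N (tension)
  F[4-6] = +303.8792 N (tension)
  F[5-6] = -1113.9340 N (compression)
  Rx@0 = +2088.5200 N
  Ry@0 = +594.1460 N
  Ry@6 = +1071.6840 N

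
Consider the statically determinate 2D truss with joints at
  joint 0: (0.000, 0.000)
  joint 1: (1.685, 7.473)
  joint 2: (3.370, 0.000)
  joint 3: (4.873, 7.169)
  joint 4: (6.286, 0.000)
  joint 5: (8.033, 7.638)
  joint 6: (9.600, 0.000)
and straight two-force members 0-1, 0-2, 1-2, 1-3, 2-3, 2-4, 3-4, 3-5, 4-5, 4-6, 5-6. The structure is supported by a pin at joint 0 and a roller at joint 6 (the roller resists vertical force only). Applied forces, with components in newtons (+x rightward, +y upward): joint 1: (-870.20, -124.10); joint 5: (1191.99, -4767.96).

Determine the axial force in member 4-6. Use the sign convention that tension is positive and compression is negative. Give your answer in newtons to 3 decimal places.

878.581

N=7 nodes, M=11 members, R=3 reactions → 2N=14, M+R=14
member 0 (0-1): L=7.6606, (cx,cy)=(0.2200,0.9755)
member 1 (0-2): L=3.3700, (cx,cy)=(1.0000,0.0000)
member 2 (1-2): L=7.6606, (cx,cy)=(0.2200,-0.9755)
member 3 (1-3): L=3.2025, (cx,cy)=(0.9955,-0.0949)
member 4 (2-3): L=7.3249, (cx,cy)=(0.2052,0.9787)
member 5 (2-4): L=2.9160, (cx,cy)=(1.0000,0.0000)
member 6 (3-4): L=7.3069, (cx,cy)=(0.1934,-0.9811)
member 7 (3-5): L=3.1946, (cx,cy)=(0.9892,0.1468)
member 8 (4-5): L=7.8352, (cx,cy)=(0.2230,0.9748)
member 9 (4-6): L=3.3140, (cx,cy)=(1.0000,0.0000)
member 10 (5-6): L=7.7971, (cx,cy)=(0.2010,-0.9796)
solve A·x = −loads:
  F[0-1] = -624.9115 N (compression)
  F[0-2] = +459.2433 N (tension)
  F[1-2] = +435.4311 N (tension)
  F[1-3] = +639.8604 N (tension)
  F[2-3] = -434.0020 N (compression)
  F[2-4] = +644.0727 N (tension)
  F[3-4] = +561.3130 N (tension)
  F[3-5] = +444.1844 N (tension)
  F[4-5] = -564.9396 N (compression)
  F[4-6] = +878.5812 N (tension)
  F[5-6] = -4371.6480 N (compression)
  Rx@0 = -321.7900 N
  Ry@0 = +609.6073 N
  Ry@6 = +4282.4527 N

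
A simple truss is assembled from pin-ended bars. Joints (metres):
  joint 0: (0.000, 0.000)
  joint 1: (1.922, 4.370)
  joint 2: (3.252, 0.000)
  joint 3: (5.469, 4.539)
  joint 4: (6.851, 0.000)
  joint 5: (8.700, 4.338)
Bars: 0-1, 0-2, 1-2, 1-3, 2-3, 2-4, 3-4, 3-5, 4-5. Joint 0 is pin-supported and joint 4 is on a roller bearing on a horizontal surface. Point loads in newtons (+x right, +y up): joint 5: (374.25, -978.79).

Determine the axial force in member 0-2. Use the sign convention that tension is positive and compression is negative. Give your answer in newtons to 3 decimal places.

153.842

N=6 nodes, M=9 members, R=3 reactions → 2N=12, M+R=12
member 0 (0-1): L=4.7740, (cx,cy)=(0.4026,0.9154)
member 1 (0-2): L=3.2520, (cx,cy)=(1.0000,0.0000)
member 2 (1-2): L=4.5679, (cx,cy)=(0.2912,-0.9567)
member 3 (1-3): L=3.5510, (cx,cy)=(0.9989,0.0476)
member 4 (2-3): L=5.0515, (cx,cy)=(0.4389,0.8985)
member 5 (2-4): L=3.5990, (cx,cy)=(1.0000,0.0000)
member 6 (3-4): L=4.7447, (cx,cy)=(0.2913,-0.9566)
member 7 (3-5): L=3.2372, (cx,cy)=(0.9981,-0.0621)
member 8 (4-5): L=4.7156, (cx,cy)=(0.3921,0.9199)
solve A·x = −loads:
  F[0-1] = +547.4636 N (tension)
  F[0-2] = +153.8421 N (tension)
  F[1-2] = -505.5234 N (compression)
  F[1-3] = +368.0139 N (tension)
  F[2-3] = +538.2264 N (tension)
  F[2-4] = -229.5636 N (compression)
  F[3-4] = -573.9869 N (compression)
  F[3-5] = +772.4896 N (tension)
  F[4-5] = -1011.8535 N (compression)
  Rx@0 = -374.2500 N
  Ry@0 = -501.1355 N
  Ry@4 = +1479.9255 N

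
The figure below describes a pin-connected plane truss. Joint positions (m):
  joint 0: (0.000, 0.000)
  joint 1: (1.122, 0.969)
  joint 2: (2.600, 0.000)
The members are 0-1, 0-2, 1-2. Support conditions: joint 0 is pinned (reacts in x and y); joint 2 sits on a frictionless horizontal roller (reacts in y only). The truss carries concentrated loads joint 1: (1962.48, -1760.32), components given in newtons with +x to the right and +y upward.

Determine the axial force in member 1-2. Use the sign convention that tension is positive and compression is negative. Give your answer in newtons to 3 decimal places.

N=3 nodes, M=3 members, R=3 reactions → 2N=6, M+R=6
member 0 (0-1): L=1.4825, (cx,cy)=(0.7568,0.6536)
member 1 (0-2): L=2.6000, (cx,cy)=(1.0000,0.0000)
member 2 (1-2): L=1.7673, (cx,cy)=(0.8363,-0.5483)
solve A·x = −loads:
  F[0-1] = -411.9719 N (compression)
  F[0-2] = +2274.2698 N (tension)
  F[1-2] = -2719.4713 N (compression)
  Rx@0 = -1962.4800 N
  Ry@0 = +269.2730 N
  Ry@2 = +1491.0470 N

-2719.471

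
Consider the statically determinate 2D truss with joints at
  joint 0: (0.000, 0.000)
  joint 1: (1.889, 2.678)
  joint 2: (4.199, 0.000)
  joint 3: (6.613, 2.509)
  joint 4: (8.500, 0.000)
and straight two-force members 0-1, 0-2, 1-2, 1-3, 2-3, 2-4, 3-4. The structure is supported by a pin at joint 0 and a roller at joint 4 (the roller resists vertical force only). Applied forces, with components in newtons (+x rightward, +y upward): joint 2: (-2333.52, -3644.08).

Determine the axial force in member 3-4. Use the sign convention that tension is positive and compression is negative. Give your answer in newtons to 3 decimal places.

-2252.482

N=5 nodes, M=7 members, R=3 reactions → 2N=10, M+R=10
member 0 (0-1): L=3.2772, (cx,cy)=(0.5764,0.8172)
member 1 (0-2): L=4.1990, (cx,cy)=(1.0000,0.0000)
member 2 (1-2): L=3.5366, (cx,cy)=(0.6532,-0.7572)
member 3 (1-3): L=4.7270, (cx,cy)=(0.9994,-0.0358)
member 4 (2-3): L=3.4817, (cx,cy)=(0.6933,0.7206)
member 5 (2-4): L=4.3010, (cx,cy)=(1.0000,0.0000)
member 6 (3-4): L=3.1394, (cx,cy)=(0.6011,-0.7992)
solve A·x = −loads:
  F[0-1] = -2256.4727 N (compression)
  F[0-2] = -1032.8719 N (compression)
  F[1-2] = +2576.0498 N (tension)
  F[1-3] = -2985.1377 N (compression)
  F[2-3] = +2349.9992 N (tension)
  F[2-4] = +1353.8984 N (tension)
  F[3-4] = -2252.4815 N (compression)
  Rx@0 = +2333.5200 N
  Ry@0 = +1843.9045 N
  Ry@4 = +1800.1755 N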